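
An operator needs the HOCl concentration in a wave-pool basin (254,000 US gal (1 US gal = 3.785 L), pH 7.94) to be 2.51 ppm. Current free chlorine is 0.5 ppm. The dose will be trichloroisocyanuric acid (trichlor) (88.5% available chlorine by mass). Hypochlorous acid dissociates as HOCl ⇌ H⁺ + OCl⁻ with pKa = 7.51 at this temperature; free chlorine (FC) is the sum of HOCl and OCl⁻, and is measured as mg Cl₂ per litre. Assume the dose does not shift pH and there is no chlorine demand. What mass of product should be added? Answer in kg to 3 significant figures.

Volume: 254,000 US gal × 3.785 L/gal = 961,390 L.
[OCl⁻]/[HOCl] = 10^(pH − pKa) = 10^(7.94 − 7.51) = 2.692; fraction as HOCl = 1/(1 + 2.692) = 0.2709.
Free chlorine required for 2.51 ppm HOCl: 2.51 / 0.2709 = 9.266 ppm.
FC to add: 9.266 − 0.5 = 8.766 mg/L as Cl₂.
Cl₂ equivalent: 8.766 mg/L × 961,390 L = 8427 g.
Product at 88.5% available Cl: 8427 / 0.885 = 9522 g.

9.52 kg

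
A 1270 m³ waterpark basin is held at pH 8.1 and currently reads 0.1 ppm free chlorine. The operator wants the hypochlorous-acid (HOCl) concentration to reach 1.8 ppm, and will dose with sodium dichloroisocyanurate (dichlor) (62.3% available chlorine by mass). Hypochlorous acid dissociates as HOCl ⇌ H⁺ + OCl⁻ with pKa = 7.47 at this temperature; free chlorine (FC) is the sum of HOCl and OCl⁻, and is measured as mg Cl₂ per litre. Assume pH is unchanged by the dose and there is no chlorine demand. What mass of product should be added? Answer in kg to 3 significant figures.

19.1 kg

Volume: 1270 m³ = 1,270,000 L.
[OCl⁻]/[HOCl] = 10^(pH − pKa) = 10^(8.1 − 7.47) = 4.266; fraction as HOCl = 1/(1 + 4.266) = 0.1899.
Free chlorine required for 1.8 ppm HOCl: 1.8 / 0.1899 = 9.478 ppm.
FC to add: 9.478 − 0.1 = 9.378 mg/L as Cl₂.
Cl₂ equivalent: 9.378 mg/L × 1,270,000 L = 11,910 g.
Product at 62.3% available Cl: 11,910 / 0.623 = 19,120 g.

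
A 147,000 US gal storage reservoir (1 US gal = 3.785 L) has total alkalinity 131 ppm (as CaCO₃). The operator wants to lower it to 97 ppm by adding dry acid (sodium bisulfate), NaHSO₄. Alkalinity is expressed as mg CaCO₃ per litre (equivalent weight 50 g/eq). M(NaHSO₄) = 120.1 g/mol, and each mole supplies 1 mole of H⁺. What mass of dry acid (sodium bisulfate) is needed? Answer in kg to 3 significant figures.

45.4 kg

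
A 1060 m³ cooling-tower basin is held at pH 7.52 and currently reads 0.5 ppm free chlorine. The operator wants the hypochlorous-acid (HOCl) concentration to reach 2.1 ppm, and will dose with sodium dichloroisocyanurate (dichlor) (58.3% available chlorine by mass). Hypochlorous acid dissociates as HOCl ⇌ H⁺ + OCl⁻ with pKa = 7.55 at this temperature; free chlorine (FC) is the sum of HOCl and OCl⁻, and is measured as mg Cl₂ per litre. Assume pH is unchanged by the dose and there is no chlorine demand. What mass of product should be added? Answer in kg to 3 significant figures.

6.47 kg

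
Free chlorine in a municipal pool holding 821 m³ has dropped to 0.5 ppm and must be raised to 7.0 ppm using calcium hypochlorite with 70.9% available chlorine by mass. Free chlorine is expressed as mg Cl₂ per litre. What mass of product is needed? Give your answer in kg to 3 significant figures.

Volume: 821 m³ = 821,000 L.
Chlorine deficit: 7.0 − 0.5 = 6.5 ppm = 6.5 mg/L as Cl₂.
Cl₂ equivalent needed: 6.5 mg/L × 821,000 L = 5,336,000 mg = 5336 g.
Product at 70.9% available chlorine: 5336 / 0.709 = 7527 g.

7.53 kg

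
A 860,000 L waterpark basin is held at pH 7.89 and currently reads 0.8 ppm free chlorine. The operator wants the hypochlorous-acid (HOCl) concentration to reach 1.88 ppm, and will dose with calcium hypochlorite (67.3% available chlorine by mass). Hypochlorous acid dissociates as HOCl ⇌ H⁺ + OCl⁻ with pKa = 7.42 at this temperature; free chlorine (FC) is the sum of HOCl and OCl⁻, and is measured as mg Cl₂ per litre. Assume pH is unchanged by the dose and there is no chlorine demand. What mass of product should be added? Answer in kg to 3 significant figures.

8.47 kg

[OCl⁻]/[HOCl] = 10^(pH − pKa) = 10^(7.89 − 7.42) = 2.951; fraction as HOCl = 1/(1 + 2.951) = 0.2531.
Free chlorine required for 1.88 ppm HOCl: 1.88 / 0.2531 = 7.428 ppm.
FC to add: 7.428 − 0.8 = 6.628 mg/L as Cl₂.
Cl₂ equivalent: 6.628 mg/L × 860,000 L = 5700 g.
Product at 67.3% available Cl: 5700 / 0.673 = 8470 g.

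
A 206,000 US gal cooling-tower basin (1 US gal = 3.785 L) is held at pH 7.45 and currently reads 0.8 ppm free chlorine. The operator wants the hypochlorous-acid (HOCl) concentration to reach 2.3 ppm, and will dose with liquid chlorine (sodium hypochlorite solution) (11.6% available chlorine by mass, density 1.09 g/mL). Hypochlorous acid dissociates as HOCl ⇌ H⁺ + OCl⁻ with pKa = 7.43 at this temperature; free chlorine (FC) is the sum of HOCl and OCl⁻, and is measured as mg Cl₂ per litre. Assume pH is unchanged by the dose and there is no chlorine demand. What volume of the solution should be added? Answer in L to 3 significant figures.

24.1 L

Volume: 206,000 US gal × 3.785 L/gal = 779,710 L.
[OCl⁻]/[HOCl] = 10^(pH − pKa) = 10^(7.45 − 7.43) = 1.047; fraction as HOCl = 1/(1 + 1.047) = 0.4885.
Free chlorine required for 2.3 ppm HOCl: 2.3 / 0.4885 = 4.708 ppm.
FC to add: 4.708 − 0.8 = 3.908 mg/L as Cl₂.
Cl₂ equivalent: 3.908 mg/L × 779,710 L = 3047 g.
Product at 11.6% available Cl: 3047 / 0.116 = 26,270 g.
Volume: 26,270 g ÷ 1.09 g/mL = 24,100 mL.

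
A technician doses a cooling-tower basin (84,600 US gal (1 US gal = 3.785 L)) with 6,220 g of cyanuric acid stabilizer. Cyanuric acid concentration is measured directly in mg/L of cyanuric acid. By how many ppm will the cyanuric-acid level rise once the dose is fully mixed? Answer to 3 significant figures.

Volume: 84,600 US gal × 3.785 L/gal = 320,211 L.
Rise: 6,220 g / 320,211 L × 1000 = 19.42 mg/L.

19.4 ppm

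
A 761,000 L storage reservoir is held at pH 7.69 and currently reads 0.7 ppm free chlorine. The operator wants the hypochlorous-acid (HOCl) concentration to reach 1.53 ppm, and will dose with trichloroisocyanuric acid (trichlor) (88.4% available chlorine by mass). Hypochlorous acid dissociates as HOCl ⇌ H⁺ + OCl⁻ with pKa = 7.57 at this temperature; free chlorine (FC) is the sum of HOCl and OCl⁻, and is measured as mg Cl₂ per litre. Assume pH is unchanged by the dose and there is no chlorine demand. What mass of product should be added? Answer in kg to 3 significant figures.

[OCl⁻]/[HOCl] = 10^(pH − pKa) = 10^(7.69 − 7.57) = 1.318; fraction as HOCl = 1/(1 + 1.318) = 0.4314.
Free chlorine required for 1.53 ppm HOCl: 1.53 / 0.4314 = 3.547 ppm.
FC to add: 3.547 − 0.7 = 2.847 mg/L as Cl₂.
Cl₂ equivalent: 2.847 mg/L × 761,000 L = 2167 g.
Product at 88.4% available Cl: 2167 / 0.884 = 2451 g.

2.45 kg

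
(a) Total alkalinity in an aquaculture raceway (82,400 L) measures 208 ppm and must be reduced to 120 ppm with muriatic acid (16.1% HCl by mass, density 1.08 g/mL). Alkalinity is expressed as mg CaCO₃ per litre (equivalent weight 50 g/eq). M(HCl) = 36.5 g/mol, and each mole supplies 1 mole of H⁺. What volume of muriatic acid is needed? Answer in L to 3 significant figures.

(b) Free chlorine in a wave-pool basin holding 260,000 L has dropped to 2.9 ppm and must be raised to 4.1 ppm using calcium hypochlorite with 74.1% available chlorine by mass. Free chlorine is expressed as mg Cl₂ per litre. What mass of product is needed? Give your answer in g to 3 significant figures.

(a) Alkalinity to neutralize: (208 − 120) = 88 mg/L as CaCO₃ × 82,400 L = 7251 g as CaCO₃.
(a) Equivalents of H⁺ required: 7251 ÷ 50 g/eq = 145 eq = 145 mol HCl.
(a) Mass of HCl: 145 × 36.5 = 5293 g.
(a) Mass of 16.1% solution: 5293 / 0.161 = 32,880 g.
(a) Volume: 32,880 g ÷ 1.08 g/mL = 30,440 mL.

(b) Chlorine deficit: 4.1 − 2.9 = 1.2 ppm = 1.2 mg/L as Cl₂.
(b) Cl₂ equivalent needed: 1.2 mg/L × 260,000 L = 312,000 mg = 312 g.
(b) Product at 74.1% available chlorine: 312 / 0.741 = 421.1 g.

(a) 30.4 L; (b) 421 g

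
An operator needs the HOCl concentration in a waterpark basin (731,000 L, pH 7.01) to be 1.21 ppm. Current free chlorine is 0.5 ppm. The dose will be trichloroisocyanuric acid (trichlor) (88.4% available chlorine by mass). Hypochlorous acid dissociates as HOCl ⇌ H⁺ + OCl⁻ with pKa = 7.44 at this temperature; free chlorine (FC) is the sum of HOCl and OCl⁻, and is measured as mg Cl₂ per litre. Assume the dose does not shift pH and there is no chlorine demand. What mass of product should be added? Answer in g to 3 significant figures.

[OCl⁻]/[HOCl] = 10^(pH − pKa) = 10^(7.01 − 7.44) = 0.3715; fraction as HOCl = 1/(1 + 0.3715) = 0.7291.
Free chlorine required for 1.21 ppm HOCl: 1.21 / 0.7291 = 1.66 ppm.
FC to add: 1.66 − 0.5 = 1.16 mg/L as Cl₂.
Cl₂ equivalent: 1.16 mg/L × 731,000 L = 847.6 g.
Product at 88.4% available Cl: 847.6 / 0.884 = 958.9 g.

959 g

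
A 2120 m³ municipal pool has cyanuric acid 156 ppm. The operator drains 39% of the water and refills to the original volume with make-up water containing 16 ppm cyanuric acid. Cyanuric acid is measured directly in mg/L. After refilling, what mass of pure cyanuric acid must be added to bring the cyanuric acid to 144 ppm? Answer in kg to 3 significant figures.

Volume: 2120 m³ = 2,120,000 L.
After draining 39% and refilling: 156 × 0.61 + 16 × 0.39 = 101.4 ppm.
Deficit to target: 144 − 101.4 = 42.6 mg/L.
Mass: 42.6 mg/L × 2,120,000 L = 90,310 g cyanuric acid.

90.3 kg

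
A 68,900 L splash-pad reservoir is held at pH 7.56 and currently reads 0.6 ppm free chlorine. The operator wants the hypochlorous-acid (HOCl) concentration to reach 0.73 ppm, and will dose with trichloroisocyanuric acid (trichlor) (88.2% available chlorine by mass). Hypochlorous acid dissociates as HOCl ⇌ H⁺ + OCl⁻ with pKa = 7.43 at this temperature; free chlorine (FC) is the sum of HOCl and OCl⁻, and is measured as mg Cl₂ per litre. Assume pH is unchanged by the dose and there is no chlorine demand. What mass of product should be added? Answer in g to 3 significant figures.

[OCl⁻]/[HOCl] = 10^(pH − pKa) = 10^(7.56 − 7.43) = 1.349; fraction as HOCl = 1/(1 + 1.349) = 0.4257.
Free chlorine required for 0.73 ppm HOCl: 0.73 / 0.4257 = 1.715 ppm.
FC to add: 1.715 − 0.6 = 1.115 mg/L as Cl₂.
Cl₂ equivalent: 1.115 mg/L × 68,900 L = 76.81 g.
Product at 88.2% available Cl: 76.81 / 0.882 = 87.08 g.

87.1 g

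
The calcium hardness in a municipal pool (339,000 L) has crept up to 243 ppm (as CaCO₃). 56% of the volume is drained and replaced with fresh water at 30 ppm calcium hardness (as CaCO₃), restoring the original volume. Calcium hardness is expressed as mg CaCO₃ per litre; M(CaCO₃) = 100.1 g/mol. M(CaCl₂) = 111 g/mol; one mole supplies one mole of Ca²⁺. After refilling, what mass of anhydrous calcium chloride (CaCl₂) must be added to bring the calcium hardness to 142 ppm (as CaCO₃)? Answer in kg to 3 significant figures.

6.87 kg

After draining 56% and refilling: 243 × 0.44 + 30 × 0.56 = 123.72 ppm.
Deficit to target: 142 − 123.72 = 18.28 mg/L.
As CaCO₃: 18.28 mg/L × 339,000 L = 6197 g; ÷ 100.1 = 61.91 mol Ca²⁺.
Mass: 61.91 × 111 = 6872 g.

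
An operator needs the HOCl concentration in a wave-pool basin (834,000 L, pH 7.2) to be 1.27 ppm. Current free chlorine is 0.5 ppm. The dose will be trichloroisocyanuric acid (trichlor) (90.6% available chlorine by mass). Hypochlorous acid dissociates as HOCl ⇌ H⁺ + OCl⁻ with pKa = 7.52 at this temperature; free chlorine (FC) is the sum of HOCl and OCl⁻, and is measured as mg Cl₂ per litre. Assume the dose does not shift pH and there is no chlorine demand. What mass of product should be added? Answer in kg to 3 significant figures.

[OCl⁻]/[HOCl] = 10^(pH − pKa) = 10^(7.2 − 7.52) = 0.4786; fraction as HOCl = 1/(1 + 0.4786) = 0.6763.
Free chlorine required for 1.27 ppm HOCl: 1.27 / 0.6763 = 1.878 ppm.
FC to add: 1.878 − 0.5 = 1.378 mg/L as Cl₂.
Cl₂ equivalent: 1.378 mg/L × 834,000 L = 1149 g.
Product at 90.6% available Cl: 1149 / 0.906 = 1268 g.

1.27 kg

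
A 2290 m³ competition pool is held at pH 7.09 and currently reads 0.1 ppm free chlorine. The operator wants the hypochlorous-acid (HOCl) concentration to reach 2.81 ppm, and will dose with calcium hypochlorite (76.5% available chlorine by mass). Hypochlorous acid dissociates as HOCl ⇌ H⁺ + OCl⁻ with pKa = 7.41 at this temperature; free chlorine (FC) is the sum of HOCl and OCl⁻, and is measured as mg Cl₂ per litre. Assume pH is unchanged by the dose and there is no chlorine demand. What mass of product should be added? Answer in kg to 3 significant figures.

12.1 kg

Volume: 2290 m³ = 2,290,000 L.
[OCl⁻]/[HOCl] = 10^(pH − pKa) = 10^(7.09 − 7.41) = 0.4786; fraction as HOCl = 1/(1 + 0.4786) = 0.6763.
Free chlorine required for 2.81 ppm HOCl: 2.81 / 0.6763 = 4.155 ppm.
FC to add: 4.155 − 0.1 = 4.055 mg/L as Cl₂.
Cl₂ equivalent: 4.055 mg/L × 2,290,000 L = 9286 g.
Product at 76.5% available Cl: 9286 / 0.765 = 12,140 g.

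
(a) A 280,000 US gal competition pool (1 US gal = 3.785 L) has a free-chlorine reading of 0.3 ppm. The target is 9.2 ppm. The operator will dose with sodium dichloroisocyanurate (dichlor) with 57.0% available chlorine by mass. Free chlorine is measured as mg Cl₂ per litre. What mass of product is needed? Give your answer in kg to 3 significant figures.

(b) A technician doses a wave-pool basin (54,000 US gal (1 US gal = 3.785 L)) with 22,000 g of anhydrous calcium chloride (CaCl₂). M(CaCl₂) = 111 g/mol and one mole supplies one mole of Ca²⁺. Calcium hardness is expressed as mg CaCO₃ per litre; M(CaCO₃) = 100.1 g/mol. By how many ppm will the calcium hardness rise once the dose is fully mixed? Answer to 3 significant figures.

(a) 16.5 kg; (b) 97.1 ppm

(a) Volume: 280,000 US gal × 3.785 L/gal = 1,059,800 L.
(a) Chlorine deficit: 9.2 − 0.3 = 8.9 ppm = 8.9 mg/L as Cl₂.
(a) Cl₂ equivalent needed: 8.9 mg/L × 1,059,800 L = 9,432,000 mg = 9432 g.
(a) Product at 57.0% available chlorine: 9432 / 0.57 = 16,550 g.

(b) Volume: 54,000 US gal × 3.785 L/gal = 204,390 L.
(b) Moles of Ca²⁺: 22,000 g ÷ 111 g/mol = 198.2 mol.
(b) As CaCO₃: 198.2 mol × 100.1 g/mol = 19,840 g.
(b) Rise: 19,840 g / 204,390 L × 1000 = 97.07 mg/L.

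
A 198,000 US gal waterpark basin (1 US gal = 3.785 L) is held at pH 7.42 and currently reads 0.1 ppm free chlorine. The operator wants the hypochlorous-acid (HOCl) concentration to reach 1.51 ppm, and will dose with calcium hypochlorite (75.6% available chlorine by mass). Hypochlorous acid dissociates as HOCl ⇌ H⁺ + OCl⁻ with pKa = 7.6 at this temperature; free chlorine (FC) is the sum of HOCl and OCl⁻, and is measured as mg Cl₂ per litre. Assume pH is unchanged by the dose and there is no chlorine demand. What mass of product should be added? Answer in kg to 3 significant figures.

2.39 kg

Volume: 198,000 US gal × 3.785 L/gal = 749,430 L.
[OCl⁻]/[HOCl] = 10^(pH − pKa) = 10^(7.42 − 7.6) = 0.6607; fraction as HOCl = 1/(1 + 0.6607) = 0.6022.
Free chlorine required for 1.51 ppm HOCl: 1.51 / 0.6022 = 2.508 ppm.
FC to add: 2.508 − 0.1 = 2.408 mg/L as Cl₂.
Cl₂ equivalent: 2.408 mg/L × 749,430 L = 1804 g.
Product at 75.6% available Cl: 1804 / 0.756 = 2387 g.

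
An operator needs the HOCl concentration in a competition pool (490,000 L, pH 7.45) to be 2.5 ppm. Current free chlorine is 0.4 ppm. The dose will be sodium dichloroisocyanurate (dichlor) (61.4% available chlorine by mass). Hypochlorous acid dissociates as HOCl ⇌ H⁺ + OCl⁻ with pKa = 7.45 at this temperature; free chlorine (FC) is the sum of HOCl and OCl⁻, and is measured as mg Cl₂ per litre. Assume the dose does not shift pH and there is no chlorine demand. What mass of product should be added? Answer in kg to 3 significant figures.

3.67 kg

[OCl⁻]/[HOCl] = 10^(pH − pKa) = 10^(7.45 − 7.45) = 1; fraction as HOCl = 1/(1 + 1) = 0.5.
Free chlorine required for 2.5 ppm HOCl: 2.5 / 0.5 = 5 ppm.
FC to add: 5 − 0.4 = 4.6 mg/L as Cl₂.
Cl₂ equivalent: 4.6 mg/L × 490,000 L = 2254 g.
Product at 61.4% available Cl: 2254 / 0.614 = 3671 g.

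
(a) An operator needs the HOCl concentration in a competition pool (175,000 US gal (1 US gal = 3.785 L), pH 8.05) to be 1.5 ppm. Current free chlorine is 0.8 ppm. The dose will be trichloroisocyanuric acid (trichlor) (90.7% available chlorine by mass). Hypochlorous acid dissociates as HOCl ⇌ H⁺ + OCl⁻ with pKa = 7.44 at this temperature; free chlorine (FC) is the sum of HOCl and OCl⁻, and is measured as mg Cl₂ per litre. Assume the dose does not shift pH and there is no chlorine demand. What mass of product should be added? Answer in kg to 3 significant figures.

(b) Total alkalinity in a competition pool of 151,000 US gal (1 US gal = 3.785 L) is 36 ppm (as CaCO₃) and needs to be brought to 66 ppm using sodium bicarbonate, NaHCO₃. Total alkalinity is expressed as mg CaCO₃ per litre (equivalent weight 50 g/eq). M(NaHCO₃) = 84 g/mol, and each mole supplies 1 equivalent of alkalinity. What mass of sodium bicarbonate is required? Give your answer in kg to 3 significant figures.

(a) 4.97 kg; (b) 28.8 kg

(a) Volume: 175,000 US gal × 3.785 L/gal = 662,375 L.
(a) [OCl⁻]/[HOCl] = 10^(pH − pKa) = 10^(8.05 − 7.44) = 4.074; fraction as HOCl = 1/(1 + 4.074) = 0.1971.
(a) Free chlorine required for 1.5 ppm HOCl: 1.5 / 0.1971 = 7.611 ppm.
(a) FC to add: 7.611 − 0.8 = 6.811 mg/L as Cl₂.
(a) Cl₂ equivalent: 6.811 mg/L × 662,375 L = 4511 g.
(a) Product at 90.7% available Cl: 4511 / 0.907 = 4974 g.

(b) Volume: 151,000 US gal × 3.785 L/gal = 571,535 L.
(b) Alkalinity to add: (66 − 36) = 30 mg/L as CaCO₃ × 571,535 L = 17,150 g as CaCO₃.
(b) Equivalents: 17,150 g ÷ 50 g/eq = 342.9 eq.
(b) NaHCO₃ supplies 1 eq per mole → 342.9 mol.
(b) Mass: 342.9 mol × 84 g/mol = 28,810 g.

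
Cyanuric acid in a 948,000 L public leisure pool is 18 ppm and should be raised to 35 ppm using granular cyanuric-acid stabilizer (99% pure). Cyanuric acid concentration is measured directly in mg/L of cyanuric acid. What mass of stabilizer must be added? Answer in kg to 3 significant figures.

CYA to add: (35 − 18) = 17 mg/L × 948,000 L = 16,120 g cyanuric acid.
At 99% purity: 16,120 / 0.99 = 16,280 g product.

16.3 kg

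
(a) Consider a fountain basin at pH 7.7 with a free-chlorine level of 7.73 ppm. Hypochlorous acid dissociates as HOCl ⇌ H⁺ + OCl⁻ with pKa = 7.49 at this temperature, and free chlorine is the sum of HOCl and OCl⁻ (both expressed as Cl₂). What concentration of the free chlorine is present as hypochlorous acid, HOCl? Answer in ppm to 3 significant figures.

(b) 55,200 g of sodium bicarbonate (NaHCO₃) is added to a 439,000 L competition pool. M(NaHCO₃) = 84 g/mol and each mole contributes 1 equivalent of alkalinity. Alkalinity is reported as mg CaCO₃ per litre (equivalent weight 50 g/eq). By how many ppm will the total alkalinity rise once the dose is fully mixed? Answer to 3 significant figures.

(a) [OCl⁻]/[HOCl] = 10^(pH − pKa) = 10^(7.7 − 7.49) = 10^0.21 = 1.622.
(a) Fraction as HOCl = 1 / (1 + 1.622) = 0.3814.
(a) HOCl = 0.3814 × 7.73 ppm = 2.948 ppm.

(b) Moles of NaHCO₃: 55,200 g ÷ 84 g/mol = 657.1 mol → 657.1 eq of alkalinity.
(b) As CaCO₃: 657.1 eq × 50 g/eq = 32,860 g.
(b) Rise: 32,860 g / 439,000 L × 1000 = 74.85 mg/L.

(a) 2.95 ppm; (b) 74.8 ppm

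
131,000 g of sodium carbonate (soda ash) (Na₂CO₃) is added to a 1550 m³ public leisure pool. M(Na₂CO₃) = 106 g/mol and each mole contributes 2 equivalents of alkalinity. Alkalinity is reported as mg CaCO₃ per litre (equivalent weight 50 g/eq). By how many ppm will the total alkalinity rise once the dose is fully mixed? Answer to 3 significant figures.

Volume: 1550 m³ = 1,550,000 L.
Moles of Na₂CO₃: 131,000 g ÷ 106 g/mol = 1236 mol → 2472 eq of alkalinity.
As CaCO₃: 2472 eq × 50 g/eq = 123,600 g.
Rise: 123,600 g / 1,550,000 L × 1000 = 79.73 mg/L.

79.7 ppm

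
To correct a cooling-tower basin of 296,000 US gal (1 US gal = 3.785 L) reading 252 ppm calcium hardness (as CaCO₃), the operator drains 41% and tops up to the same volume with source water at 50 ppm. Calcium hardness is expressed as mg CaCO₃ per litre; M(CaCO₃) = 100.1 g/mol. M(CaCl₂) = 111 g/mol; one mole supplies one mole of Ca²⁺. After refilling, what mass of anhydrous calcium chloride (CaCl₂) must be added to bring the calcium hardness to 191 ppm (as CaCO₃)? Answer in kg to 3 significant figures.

Volume: 296,000 US gal × 3.785 L/gal = 1,120,360 L.
After draining 41% and refilling: 252 × 0.59 + 50 × 0.41 = 169.18 ppm.
Deficit to target: 191 − 169.18 = 21.82 mg/L.
As CaCO₃: 21.82 mg/L × 1,120,360 L = 24,450 g; ÷ 100.1 = 244.2 mol Ca²⁺.
Mass: 244.2 × 111 = 27,110 g.

27.1 kg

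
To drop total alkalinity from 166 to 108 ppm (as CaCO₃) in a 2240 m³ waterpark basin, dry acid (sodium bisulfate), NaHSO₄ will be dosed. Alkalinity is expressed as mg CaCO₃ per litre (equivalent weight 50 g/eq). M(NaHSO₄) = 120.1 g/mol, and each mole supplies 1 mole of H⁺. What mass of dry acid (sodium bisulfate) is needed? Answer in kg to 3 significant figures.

312 kg

Volume: 2240 m³ = 2,240,000 L.
Alkalinity to neutralize: (166 − 108) = 58 mg/L as CaCO₃ × 2,240,000 L = 129,900 g as CaCO₃.
Equivalents of H⁺ required: 129,900 ÷ 50 g/eq = 2598 eq = 2598 mol NaHSO₄.
Mass of NaHSO₄: 2598 × 120.1 = 312,100 g.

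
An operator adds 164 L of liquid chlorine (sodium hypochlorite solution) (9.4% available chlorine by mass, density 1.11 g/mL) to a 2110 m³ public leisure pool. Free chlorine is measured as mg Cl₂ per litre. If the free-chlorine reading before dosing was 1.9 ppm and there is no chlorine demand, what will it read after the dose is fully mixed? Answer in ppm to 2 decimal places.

Volume: 2110 m³ = 2,110,000 L.
Mass of solution: 164 L × 1000 mL/L × 1.11 g/mL = 182,000 g.
Available chlorine delivered: 182,000 g × 0.094 = 17,110 g as Cl₂.
Concentration rise: 17,110 g / 2,110,000 L = 8.11 mg/L = 8.11 ppm.
Final FC: 1.9 + 8.11 = 10.01 ppm.

10.01 ppm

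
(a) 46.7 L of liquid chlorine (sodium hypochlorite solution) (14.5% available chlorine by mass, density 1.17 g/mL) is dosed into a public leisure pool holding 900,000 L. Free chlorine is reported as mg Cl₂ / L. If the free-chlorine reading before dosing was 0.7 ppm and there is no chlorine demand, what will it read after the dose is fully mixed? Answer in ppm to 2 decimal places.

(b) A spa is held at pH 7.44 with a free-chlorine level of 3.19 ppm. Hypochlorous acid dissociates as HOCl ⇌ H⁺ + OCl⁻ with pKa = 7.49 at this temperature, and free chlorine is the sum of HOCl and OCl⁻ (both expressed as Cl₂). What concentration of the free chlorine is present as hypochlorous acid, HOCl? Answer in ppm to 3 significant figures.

(a) 9.50 ppm; (b) 1.69 ppm

(a) Mass of solution: 46.7 L × 1000 mL/L × 1.17 g/mL = 54,640 g.
(a) Available chlorine delivered: 54,640 g × 0.145 = 7923 g as Cl₂.
(a) Concentration rise: 7923 g / 900,000 L = 8.803 mg/L = 8.80 ppm.
(a) Final FC: 0.7 + 8.80 = 9.50 ppm.

(b) [OCl⁻]/[HOCl] = 10^(pH − pKa) = 10^(7.44 − 7.49) = 10^-0.05 = 0.8913.
(b) Fraction as HOCl = 1 / (1 + 0.8913) = 0.5288.
(b) HOCl = 0.5288 × 3.19 ppm = 1.687 ppm.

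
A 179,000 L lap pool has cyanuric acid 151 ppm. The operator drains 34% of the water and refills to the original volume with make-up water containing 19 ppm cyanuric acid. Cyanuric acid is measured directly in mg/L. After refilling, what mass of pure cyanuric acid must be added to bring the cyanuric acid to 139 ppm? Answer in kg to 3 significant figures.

After draining 34% and refilling: 151 × 0.66 + 19 × 0.34 = 106.12 ppm.
Deficit to target: 139 − 106.12 = 32.88 mg/L.
Mass: 32.88 mg/L × 179,000 L = 5886 g cyanuric acid.

5.89 kg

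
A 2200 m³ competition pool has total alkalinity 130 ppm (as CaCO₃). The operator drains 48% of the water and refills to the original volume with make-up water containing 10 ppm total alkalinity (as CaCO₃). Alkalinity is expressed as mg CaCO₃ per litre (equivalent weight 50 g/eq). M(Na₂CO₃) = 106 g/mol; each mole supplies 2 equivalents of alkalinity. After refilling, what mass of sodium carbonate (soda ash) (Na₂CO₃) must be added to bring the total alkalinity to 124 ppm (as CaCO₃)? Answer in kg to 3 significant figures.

120 kg

Volume: 2200 m³ = 2,200,000 L.
After draining 48% and refilling: 130 × 0.52 + 10 × 0.48 = 72.4 ppm.
Deficit to target: 124 − 72.4 = 51.6 mg/L.
As CaCO₃: 51.6 mg/L × 2,200,000 L = 113,500 g; ÷ 50 g/eq ÷ 2 = 1135 mol Na₂CO₃.
Mass: 1135 × 106 = 120,300 g.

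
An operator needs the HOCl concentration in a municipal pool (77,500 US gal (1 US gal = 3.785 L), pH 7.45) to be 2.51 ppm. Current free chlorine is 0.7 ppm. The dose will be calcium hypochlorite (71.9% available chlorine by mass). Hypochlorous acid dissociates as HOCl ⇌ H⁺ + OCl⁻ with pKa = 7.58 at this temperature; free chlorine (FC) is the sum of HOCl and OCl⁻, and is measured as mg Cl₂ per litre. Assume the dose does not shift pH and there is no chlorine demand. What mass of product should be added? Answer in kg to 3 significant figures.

Volume: 77,500 US gal × 3.785 L/gal = 293,338 L.
[OCl⁻]/[HOCl] = 10^(pH − pKa) = 10^(7.45 − 7.58) = 0.7413; fraction as HOCl = 1/(1 + 0.7413) = 0.5743.
Free chlorine required for 2.51 ppm HOCl: 2.51 / 0.5743 = 4.371 ppm.
FC to add: 4.371 − 0.7 = 3.671 mg/L as Cl₂.
Cl₂ equivalent: 3.671 mg/L × 293,338 L = 1077 g.
Product at 71.9% available Cl: 1077 / 0.719 = 1498 g.

1.50 kg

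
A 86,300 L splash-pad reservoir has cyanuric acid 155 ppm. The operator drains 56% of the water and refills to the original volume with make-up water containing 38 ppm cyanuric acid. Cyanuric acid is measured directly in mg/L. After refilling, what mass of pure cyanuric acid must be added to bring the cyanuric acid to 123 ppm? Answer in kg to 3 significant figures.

After draining 56% and refilling: 155 × 0.44 + 38 × 0.56 = 89.48 ppm.
Deficit to target: 123 − 89.48 = 33.52 mg/L.
Mass: 33.52 mg/L × 86,300 L = 2893 g cyanuric acid.

2.89 kg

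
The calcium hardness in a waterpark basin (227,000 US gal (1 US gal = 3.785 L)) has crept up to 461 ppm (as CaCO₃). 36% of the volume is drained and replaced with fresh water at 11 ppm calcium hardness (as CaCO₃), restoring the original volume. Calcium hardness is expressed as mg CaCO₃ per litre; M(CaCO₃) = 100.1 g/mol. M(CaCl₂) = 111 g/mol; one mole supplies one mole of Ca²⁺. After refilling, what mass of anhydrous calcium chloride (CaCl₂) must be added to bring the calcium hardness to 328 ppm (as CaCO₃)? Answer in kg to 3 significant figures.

27.6 kg

Volume: 227,000 US gal × 3.785 L/gal = 859,195 L.
After draining 36% and refilling: 461 × 0.64 + 11 × 0.36 = 299 ppm.
Deficit to target: 328 − 299 = 29 mg/L.
As CaCO₃: 29 mg/L × 859,195 L = 24,920 g; ÷ 100.1 = 248.9 mol Ca²⁺.
Mass: 248.9 × 111 = 27,630 g.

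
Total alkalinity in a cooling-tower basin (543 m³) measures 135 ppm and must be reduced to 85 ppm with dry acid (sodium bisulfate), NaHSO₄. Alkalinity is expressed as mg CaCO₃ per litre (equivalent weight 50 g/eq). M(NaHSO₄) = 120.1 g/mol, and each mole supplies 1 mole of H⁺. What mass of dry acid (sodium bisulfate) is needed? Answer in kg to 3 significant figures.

Volume: 543 m³ = 543,000 L.
Alkalinity to neutralize: (135 − 85) = 50 mg/L as CaCO₃ × 543,000 L = 27,150 g as CaCO₃.
Equivalents of H⁺ required: 27,150 ÷ 50 g/eq = 543 eq = 543 mol NaHSO₄.
Mass of NaHSO₄: 543 × 120.1 = 65,210 g.

65.2 kg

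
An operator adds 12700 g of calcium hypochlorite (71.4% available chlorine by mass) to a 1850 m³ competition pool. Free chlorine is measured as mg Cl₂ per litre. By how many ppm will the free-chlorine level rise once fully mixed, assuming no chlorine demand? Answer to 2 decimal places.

4.90 ppm

Volume: 1850 m³ = 1,850,000 L.
Available chlorine delivered: 12,700 g × 0.714 = 9068 g as Cl₂.
Concentration rise: 9068 g / 1,850,000 L = 4.902 mg/L = 4.90 ppm.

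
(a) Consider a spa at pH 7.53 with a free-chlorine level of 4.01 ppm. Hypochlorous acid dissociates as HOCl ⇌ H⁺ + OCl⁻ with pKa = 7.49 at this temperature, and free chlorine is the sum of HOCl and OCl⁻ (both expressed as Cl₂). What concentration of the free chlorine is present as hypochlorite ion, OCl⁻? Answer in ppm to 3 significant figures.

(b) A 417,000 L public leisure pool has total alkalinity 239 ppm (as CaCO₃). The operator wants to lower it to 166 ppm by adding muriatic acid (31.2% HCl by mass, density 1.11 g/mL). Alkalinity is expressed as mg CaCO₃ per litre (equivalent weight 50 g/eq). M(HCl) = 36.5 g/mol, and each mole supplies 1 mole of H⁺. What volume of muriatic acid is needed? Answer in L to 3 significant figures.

(a) 2.10 ppm; (b) 64.2 L

(a) [OCl⁻]/[HOCl] = 10^(pH − pKa) = 10^(7.53 − 7.49) = 10^0.04 = 1.096.
(a) Fraction as HOCl = 1 / (1 + 1.096) = 0.477.
(a) OCl⁻ = (1 − 0.477) × 4.01 ppm = 2.097 ppm.

(b) Alkalinity to neutralize: (239 − 166) = 73 mg/L as CaCO₃ × 417,000 L = 30,440 g as CaCO₃.
(b) Equivalents of H⁺ required: 30,440 ÷ 50 g/eq = 608.8 eq = 608.8 mol HCl.
(b) Mass of HCl: 608.8 × 36.5 = 22,220 g.
(b) Mass of 31.2% solution: 22,220 / 0.312 = 71,220 g.
(b) Volume: 71,220 g ÷ 1.11 g/mL = 64,170 mL.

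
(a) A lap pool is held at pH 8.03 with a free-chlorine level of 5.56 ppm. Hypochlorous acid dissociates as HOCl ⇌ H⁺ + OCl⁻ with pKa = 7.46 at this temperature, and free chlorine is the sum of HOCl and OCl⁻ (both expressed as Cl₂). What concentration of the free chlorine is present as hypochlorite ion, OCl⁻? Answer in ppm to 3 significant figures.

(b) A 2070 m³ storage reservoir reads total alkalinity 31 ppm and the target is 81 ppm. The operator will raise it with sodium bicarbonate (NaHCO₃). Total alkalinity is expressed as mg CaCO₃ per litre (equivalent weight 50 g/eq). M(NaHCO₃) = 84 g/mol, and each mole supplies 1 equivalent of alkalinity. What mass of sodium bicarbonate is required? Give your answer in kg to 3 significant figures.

(a) [OCl⁻]/[HOCl] = 10^(pH − pKa) = 10^(8.03 − 7.46) = 10^0.57 = 3.715.
(a) Fraction as HOCl = 1 / (1 + 3.715) = 0.2121.
(a) OCl⁻ = (1 − 0.2121) × 5.56 ppm = 4.381 ppm.

(b) Volume: 2070 m³ = 2,070,000 L.
(b) Alkalinity to add: (81 − 31) = 50 mg/L as CaCO₃ × 2,070,000 L = 103,500 g as CaCO₃.
(b) Equivalents: 103,500 g ÷ 50 g/eq = 2070 eq.
(b) NaHCO₃ supplies 1 eq per mole → 2070 mol.
(b) Mass: 2070 mol × 84 g/mol = 173,900 g.

(a) 4.38 ppm; (b) 174 kg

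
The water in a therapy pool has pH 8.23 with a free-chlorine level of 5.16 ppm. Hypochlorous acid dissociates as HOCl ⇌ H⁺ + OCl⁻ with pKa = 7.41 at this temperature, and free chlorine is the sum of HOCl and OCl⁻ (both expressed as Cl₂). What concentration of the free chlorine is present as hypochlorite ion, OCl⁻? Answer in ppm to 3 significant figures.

4.48 ppm

[OCl⁻]/[HOCl] = 10^(pH − pKa) = 10^(8.23 − 7.41) = 10^0.82 = 6.607.
Fraction as HOCl = 1 / (1 + 6.607) = 0.1315.
OCl⁻ = (1 − 0.1315) × 5.16 ppm = 4.482 ppm.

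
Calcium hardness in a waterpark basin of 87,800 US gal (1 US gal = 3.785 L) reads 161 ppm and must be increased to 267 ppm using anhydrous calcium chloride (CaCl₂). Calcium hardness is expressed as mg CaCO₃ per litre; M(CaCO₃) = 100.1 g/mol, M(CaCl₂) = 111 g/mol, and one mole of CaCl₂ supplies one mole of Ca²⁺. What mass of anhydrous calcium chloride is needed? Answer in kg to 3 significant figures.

39.1 kg

Volume: 87,800 US gal × 3.785 L/gal = 332,323 L.
Hardness to add: (267 − 161) = 106 mg/L as CaCO₃ × 332,323 L = 35,230 g as CaCO₃.
Moles of Ca²⁺ (1 mol Ca²⁺ ≡ 1 mol CaCO₃): 35,230 / 100.1 g/mol = 351.9 mol.
Mass of CaCl₂: 351.9 × 111 = 39,060 g.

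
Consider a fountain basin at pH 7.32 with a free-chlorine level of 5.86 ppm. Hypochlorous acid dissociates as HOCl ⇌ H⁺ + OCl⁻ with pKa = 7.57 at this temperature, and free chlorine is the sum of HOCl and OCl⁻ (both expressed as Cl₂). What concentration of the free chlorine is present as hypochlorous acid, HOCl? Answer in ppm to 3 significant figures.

[OCl⁻]/[HOCl] = 10^(pH − pKa) = 10^(7.32 − 7.57) = 10^-0.25 = 0.5623.
Fraction as HOCl = 1 / (1 + 0.5623) = 0.6401.
HOCl = 0.6401 × 5.86 ppm = 3.751 ppm.

3.75 ppm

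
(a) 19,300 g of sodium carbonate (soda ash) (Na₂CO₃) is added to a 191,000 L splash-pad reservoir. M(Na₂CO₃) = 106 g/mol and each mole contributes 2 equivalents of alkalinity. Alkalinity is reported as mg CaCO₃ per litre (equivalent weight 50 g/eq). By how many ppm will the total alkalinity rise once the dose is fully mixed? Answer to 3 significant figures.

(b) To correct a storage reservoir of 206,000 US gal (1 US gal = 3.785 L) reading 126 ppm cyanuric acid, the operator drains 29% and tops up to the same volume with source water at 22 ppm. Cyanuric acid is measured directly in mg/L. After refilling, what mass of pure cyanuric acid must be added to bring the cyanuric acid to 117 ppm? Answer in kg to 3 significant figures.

(a) 95.3 ppm; (b) 16.5 kg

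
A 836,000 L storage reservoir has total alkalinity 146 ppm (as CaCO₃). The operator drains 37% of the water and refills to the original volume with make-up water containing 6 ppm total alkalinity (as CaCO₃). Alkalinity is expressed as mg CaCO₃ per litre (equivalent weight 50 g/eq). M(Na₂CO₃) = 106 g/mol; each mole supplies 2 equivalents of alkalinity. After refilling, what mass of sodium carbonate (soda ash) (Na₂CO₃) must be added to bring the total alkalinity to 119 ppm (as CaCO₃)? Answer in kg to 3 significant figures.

After draining 37% and refilling: 146 × 0.63 + 6 × 0.37 = 94.2 ppm.
Deficit to target: 119 − 94.2 = 24.8 mg/L.
As CaCO₃: 24.8 mg/L × 836,000 L = 20,730 g; ÷ 50 g/eq ÷ 2 = 207.3 mol Na₂CO₃.
Mass: 207.3 × 106 = 21,980 g.

22.0 kg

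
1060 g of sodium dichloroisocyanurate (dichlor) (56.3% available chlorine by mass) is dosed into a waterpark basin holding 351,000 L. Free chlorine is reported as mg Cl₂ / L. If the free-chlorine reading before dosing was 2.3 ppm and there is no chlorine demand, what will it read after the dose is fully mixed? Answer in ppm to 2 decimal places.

Available chlorine delivered: 1060 g × 0.563 = 596.8 g as Cl₂.
Concentration rise: 596.8 g / 351,000 L = 1.7 mg/L = 1.70 ppm.
Final FC: 2.3 + 1.70 = 4.00 ppm.

4.00 ppm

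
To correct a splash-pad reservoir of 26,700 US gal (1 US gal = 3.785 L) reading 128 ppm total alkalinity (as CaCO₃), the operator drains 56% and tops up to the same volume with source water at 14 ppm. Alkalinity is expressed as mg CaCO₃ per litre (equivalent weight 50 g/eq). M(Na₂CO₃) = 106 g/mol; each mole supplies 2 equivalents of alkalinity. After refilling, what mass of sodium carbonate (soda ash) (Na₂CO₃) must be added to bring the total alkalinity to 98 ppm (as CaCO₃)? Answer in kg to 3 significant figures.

3.63 kg

Volume: 26,700 US gal × 3.785 L/gal = 101,060 L.
After draining 56% and refilling: 128 × 0.44 + 14 × 0.56 = 64.16 ppm.
Deficit to target: 98 − 64.16 = 33.84 mg/L.
As CaCO₃: 33.84 mg/L × 101,060 L = 3420 g; ÷ 50 g/eq ÷ 2 = 34.2 mol Na₂CO₃.
Mass: 34.2 × 106 = 3625 g.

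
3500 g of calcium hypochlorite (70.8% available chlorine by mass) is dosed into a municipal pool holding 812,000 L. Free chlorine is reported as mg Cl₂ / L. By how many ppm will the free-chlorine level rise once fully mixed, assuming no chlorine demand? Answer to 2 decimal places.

3.05 ppm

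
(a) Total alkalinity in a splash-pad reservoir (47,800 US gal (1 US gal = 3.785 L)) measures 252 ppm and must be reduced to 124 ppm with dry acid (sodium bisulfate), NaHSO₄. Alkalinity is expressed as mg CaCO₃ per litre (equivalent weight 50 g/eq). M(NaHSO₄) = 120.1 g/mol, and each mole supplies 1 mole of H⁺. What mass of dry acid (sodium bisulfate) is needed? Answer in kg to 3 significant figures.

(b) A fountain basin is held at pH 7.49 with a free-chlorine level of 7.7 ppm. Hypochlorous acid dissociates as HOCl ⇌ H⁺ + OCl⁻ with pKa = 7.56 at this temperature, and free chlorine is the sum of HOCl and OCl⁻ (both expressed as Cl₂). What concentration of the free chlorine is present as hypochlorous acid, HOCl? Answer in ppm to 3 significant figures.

(a) 55.6 kg; (b) 4.16 ppm

(a) Volume: 47,800 US gal × 3.785 L/gal = 180,923 L.
(a) Alkalinity to neutralize: (252 − 124) = 128 mg/L as CaCO₃ × 180,923 L = 23,160 g as CaCO₃.
(a) Equivalents of H⁺ required: 23,160 ÷ 50 g/eq = 463.2 eq = 463.2 mol NaHSO₄.
(a) Mass of NaHSO₄: 463.2 × 120.1 = 55,630 g.

(b) [OCl⁻]/[HOCl] = 10^(pH − pKa) = 10^(7.49 − 7.56) = 10^-0.07 = 0.8511.
(b) Fraction as HOCl = 1 / (1 + 0.8511) = 0.5402.
(b) HOCl = 0.5402 × 7.7 ppm = 4.16 ppm.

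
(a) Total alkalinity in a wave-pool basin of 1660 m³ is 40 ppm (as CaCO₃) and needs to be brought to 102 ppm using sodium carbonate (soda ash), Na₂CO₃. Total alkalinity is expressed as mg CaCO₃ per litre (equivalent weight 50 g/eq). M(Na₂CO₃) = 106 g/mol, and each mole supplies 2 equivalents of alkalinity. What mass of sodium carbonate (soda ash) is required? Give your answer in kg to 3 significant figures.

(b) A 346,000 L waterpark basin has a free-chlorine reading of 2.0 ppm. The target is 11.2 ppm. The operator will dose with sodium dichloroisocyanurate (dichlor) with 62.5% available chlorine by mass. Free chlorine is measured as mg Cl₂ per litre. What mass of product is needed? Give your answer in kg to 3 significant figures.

(a) 109 kg; (b) 5.09 kg

(a) Volume: 1660 m³ = 1,660,000 L.
(a) Alkalinity to add: (102 − 40) = 62 mg/L as CaCO₃ × 1,660,000 L = 102,900 g as CaCO₃.
(a) Equivalents: 102,900 g ÷ 50 g/eq = 2058 eq.
(a) Each mole of Na₂CO₃ supplies 2 eq, so 2058 / 2 = 1029 mol.
(a) Mass: 1029 mol × 106 g/mol = 109,100 g.

(b) Chlorine deficit: 11.2 − 2.0 = 9.2 ppm = 9.2 mg/L as Cl₂.
(b) Cl₂ equivalent needed: 9.2 mg/L × 346,000 L = 3,183,000 mg = 3183 g.
(b) Product at 62.5% available chlorine: 3183 / 0.625 = 5093 g.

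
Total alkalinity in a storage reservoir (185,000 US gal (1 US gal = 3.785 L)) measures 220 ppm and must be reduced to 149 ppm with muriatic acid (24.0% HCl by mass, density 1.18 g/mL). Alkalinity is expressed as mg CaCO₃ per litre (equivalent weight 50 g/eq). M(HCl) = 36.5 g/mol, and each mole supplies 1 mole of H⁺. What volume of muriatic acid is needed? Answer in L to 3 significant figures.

Volume: 185,000 US gal × 3.785 L/gal = 700,225 L.
Alkalinity to neutralize: (220 − 149) = 71 mg/L as CaCO₃ × 700,225 L = 49,720 g as CaCO₃.
Equivalents of H⁺ required: 49,720 ÷ 50 g/eq = 994.3 eq = 994.3 mol HCl.
Mass of HCl: 994.3 × 36.5 = 36,290 g.
Mass of 24.0% solution: 36,290 / 0.24 = 151,200 g.
Volume: 151,200 g ÷ 1.18 g/mL = 128,200 mL.

128 L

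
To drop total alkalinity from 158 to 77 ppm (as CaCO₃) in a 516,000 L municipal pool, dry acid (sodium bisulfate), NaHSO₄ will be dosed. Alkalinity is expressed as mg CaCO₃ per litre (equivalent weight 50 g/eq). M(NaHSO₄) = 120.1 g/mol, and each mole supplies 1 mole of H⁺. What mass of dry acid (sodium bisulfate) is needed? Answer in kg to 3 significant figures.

100 kg

Alkalinity to neutralize: (158 − 77) = 81 mg/L as CaCO₃ × 516,000 L = 41,800 g as CaCO₃.
Equivalents of H⁺ required: 41,800 ÷ 50 g/eq = 835.9 eq = 835.9 mol NaHSO₄.
Mass of NaHSO₄: 835.9 × 120.1 = 100,400 g.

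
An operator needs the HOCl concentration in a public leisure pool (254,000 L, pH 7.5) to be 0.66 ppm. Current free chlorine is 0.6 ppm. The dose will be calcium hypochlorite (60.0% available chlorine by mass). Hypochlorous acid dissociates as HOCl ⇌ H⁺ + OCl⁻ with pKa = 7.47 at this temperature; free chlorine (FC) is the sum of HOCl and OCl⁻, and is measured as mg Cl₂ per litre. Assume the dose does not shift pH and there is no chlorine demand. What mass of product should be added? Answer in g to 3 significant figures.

[OCl⁻]/[HOCl] = 10^(pH − pKa) = 10^(7.5 − 7.47) = 1.072; fraction as HOCl = 1/(1 + 1.072) = 0.4827.
Free chlorine required for 0.66 ppm HOCl: 0.66 / 0.4827 = 1.367 ppm.
FC to add: 1.367 − 0.6 = 0.7672 mg/L as Cl₂.
Cl₂ equivalent: 0.7672 mg/L × 254,000 L = 194.9 g.
Product at 60.0% available Cl: 194.9 / 0.6 = 324.8 g.

325 g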